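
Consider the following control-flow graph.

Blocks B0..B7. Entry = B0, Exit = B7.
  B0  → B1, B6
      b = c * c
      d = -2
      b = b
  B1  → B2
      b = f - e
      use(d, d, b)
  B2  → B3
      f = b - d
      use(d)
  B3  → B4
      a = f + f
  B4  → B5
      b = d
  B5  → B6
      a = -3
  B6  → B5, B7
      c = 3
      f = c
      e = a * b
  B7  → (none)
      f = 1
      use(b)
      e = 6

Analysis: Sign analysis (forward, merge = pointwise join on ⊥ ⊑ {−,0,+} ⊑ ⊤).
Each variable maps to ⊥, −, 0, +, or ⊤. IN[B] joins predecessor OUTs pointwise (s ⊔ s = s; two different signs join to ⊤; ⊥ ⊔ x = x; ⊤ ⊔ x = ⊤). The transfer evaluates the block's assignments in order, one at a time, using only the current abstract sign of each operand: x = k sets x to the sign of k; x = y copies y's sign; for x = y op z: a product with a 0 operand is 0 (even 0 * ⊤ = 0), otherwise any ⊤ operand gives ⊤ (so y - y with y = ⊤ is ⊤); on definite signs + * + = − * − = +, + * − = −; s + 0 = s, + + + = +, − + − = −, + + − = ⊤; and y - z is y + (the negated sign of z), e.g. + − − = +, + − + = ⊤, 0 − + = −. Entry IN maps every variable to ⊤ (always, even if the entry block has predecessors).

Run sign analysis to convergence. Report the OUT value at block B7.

Per-block solution:
  B0:   IN=(all ⊤)   OUT={d:-; rest ⊤}
  B1:   IN={d:-; rest ⊤}   OUT={d:-; rest ⊤}
  B2:   IN={d:-; rest ⊤}   OUT={d:-; rest ⊤}
  B3:   IN={d:-; rest ⊤}   OUT={d:-; rest ⊤}
  B4:   IN={d:-; rest ⊤}   OUT={b:-, d:-; rest ⊤}
  B5:   IN={d:-; rest ⊤}   OUT={a:-, d:-; rest ⊤}
  B6:   IN={d:-; rest ⊤}   OUT={c:+, d:-, f:+; rest ⊤}
  B7:   IN={c:+, d:-, f:+; rest ⊤}   OUT={c:+, d:-, e:+, f:+; rest ⊤}

Merge at B7: IN[B7] = OUT[B6] = {a: ⊤, b: ⊤, c: +, d: -, e: ⊤, f: +}
Applying B7's transfer function to that IN value gives OUT[B7] (row B7 above).

Answer: {a: ⊤, b: ⊤, c: +, d: -, e: +, f: +}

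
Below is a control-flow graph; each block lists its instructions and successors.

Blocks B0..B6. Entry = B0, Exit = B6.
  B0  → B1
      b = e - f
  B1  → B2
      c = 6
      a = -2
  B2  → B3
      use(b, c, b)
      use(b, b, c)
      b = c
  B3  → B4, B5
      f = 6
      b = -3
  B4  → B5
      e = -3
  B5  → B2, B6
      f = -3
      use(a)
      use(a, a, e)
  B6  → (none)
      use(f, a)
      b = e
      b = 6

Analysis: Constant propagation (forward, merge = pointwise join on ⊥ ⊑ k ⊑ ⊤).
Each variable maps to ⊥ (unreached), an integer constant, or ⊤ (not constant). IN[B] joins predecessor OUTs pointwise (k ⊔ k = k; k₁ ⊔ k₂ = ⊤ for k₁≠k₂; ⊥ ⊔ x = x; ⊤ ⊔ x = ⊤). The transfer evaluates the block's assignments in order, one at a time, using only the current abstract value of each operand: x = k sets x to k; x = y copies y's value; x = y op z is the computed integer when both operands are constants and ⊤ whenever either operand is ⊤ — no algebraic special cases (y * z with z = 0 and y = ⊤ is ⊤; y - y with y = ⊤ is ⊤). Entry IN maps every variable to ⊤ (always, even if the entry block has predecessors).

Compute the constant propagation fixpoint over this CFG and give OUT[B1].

Fixpoint table:
  B0:  IN=(all ⊤)  OUT=(all ⊤)
  B1:  IN=(all ⊤)  OUT={a:-2, c:6; rest ⊤}
  B2:  IN={a:-2, c:6; rest ⊤}  OUT={a:-2, b:6, c:6; rest ⊤}
  B3:  IN={a:-2, b:6, c:6; rest ⊤}  OUT={a:-2, b:-3, c:6, f:6; rest ⊤}
  B4:  IN={a:-2, b:-3, c:6, f:6; rest ⊤}  OUT={a:-2, b:-3, c:6, e:-3, f:6; rest ⊤}
  B5:  IN={a:-2, b:-3, c:6, f:6; rest ⊤}  OUT={a:-2, b:-3, c:6, f:-3; rest ⊤}
  B6:  IN={a:-2, b:-3, c:6, f:-3; rest ⊤}  OUT={a:-2, b:6, c:6, f:-3; rest ⊤}

Merge at B1: IN[B1] = OUT[B0] = {a: ⊤, b: ⊤, c: ⊤, d: ⊤, e: ⊤, f: ⊤}
Applying B1's transfer function to that IN value gives OUT[B1] (row B1 above).

Answer: {a: -2, b: ⊤, c: 6, d: ⊤, e: ⊤, f: ⊤}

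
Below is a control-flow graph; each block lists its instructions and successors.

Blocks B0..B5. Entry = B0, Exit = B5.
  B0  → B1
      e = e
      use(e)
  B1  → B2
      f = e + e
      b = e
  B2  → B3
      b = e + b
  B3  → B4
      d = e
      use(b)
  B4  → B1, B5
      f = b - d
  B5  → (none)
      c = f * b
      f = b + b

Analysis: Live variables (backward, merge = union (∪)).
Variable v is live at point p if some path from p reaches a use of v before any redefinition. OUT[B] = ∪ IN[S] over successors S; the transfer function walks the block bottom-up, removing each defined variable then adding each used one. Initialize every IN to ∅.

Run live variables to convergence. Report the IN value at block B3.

Answer: {b, e}

Trace:
Converged values:
  B0: | IN={e} | OUT={e}
  B1: | IN={e} | OUT={b, e}
  B2: | IN={b, e} | OUT={b, e}
  B3: | IN={b, e} | OUT={b, d, e}
  B4: | IN={b, d, e} | OUT={b, e, f}
  B5: | IN={b, f} | OUT={}

Merge at B3: OUT[B3] = IN[B4] = {b, d, e}
Applying B3's transfer function to that OUT value gives IN[B3] (row B3 above).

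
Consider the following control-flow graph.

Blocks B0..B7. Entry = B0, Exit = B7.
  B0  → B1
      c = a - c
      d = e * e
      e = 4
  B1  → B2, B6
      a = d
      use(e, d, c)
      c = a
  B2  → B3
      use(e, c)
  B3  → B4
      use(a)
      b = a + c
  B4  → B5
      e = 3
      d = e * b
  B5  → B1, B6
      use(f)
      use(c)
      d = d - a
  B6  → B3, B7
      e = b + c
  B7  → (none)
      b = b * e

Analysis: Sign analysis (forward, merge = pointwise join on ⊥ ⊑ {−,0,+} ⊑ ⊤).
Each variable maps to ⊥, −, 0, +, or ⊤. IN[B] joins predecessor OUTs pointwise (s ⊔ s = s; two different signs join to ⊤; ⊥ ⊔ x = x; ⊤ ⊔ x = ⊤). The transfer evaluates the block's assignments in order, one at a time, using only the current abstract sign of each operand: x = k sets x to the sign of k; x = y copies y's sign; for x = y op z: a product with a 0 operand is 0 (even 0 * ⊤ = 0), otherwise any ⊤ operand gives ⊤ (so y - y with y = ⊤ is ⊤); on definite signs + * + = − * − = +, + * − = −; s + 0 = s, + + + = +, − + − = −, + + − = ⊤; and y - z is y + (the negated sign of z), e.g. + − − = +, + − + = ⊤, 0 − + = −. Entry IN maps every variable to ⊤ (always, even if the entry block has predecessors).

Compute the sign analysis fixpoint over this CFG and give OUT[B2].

Converged values:
  B0: | IN=(all ⊤) | OUT={e:+; rest ⊤}
  B1: | IN={e:+; rest ⊤} | OUT={e:+; rest ⊤}
  B2: | IN={e:+; rest ⊤} | OUT={e:+; rest ⊤}
  B3: | IN=(all ⊤) | OUT=(all ⊤)
  B4: | IN=(all ⊤) | OUT={e:+; rest ⊤}
  B5: | IN={e:+; rest ⊤} | OUT={e:+; rest ⊤}
  B6: | IN={e:+; rest ⊤} | OUT=(all ⊤)
  B7: | IN=(all ⊤) | OUT=(all ⊤)

Merge at B2: IN[B2] = OUT[B1] = {a: ⊤, b: ⊤, c: ⊤, d: ⊤, e: +, f: ⊤}
Applying B2's transfer function to that IN value gives OUT[B2] (row B2 above).

Answer: {a: ⊤, b: ⊤, c: ⊤, d: ⊤, e: +, f: ⊤}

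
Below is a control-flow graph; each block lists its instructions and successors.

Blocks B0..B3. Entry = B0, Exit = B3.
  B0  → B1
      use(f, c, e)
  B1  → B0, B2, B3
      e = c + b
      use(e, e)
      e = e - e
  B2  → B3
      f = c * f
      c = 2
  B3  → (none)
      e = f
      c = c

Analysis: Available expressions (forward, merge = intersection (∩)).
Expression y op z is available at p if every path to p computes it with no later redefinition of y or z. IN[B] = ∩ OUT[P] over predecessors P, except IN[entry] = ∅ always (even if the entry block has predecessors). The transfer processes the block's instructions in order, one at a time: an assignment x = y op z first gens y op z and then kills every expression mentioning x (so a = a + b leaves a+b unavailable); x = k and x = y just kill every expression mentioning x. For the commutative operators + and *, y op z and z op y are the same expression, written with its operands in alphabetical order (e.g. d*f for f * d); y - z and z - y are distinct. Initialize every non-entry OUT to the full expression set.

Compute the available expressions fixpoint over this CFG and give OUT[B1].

Converged values:
  B0:  IN={}  OUT={}
  B1:  IN={}  OUT={b+c}
  B2:  IN={b+c}  OUT={}
  B3:  IN={}  OUT={}

Merge at B1: IN[B1] = OUT[B0] = {}
Applying B1's transfer function to that IN value gives OUT[B1] (row B1 above).

Answer: {b+c}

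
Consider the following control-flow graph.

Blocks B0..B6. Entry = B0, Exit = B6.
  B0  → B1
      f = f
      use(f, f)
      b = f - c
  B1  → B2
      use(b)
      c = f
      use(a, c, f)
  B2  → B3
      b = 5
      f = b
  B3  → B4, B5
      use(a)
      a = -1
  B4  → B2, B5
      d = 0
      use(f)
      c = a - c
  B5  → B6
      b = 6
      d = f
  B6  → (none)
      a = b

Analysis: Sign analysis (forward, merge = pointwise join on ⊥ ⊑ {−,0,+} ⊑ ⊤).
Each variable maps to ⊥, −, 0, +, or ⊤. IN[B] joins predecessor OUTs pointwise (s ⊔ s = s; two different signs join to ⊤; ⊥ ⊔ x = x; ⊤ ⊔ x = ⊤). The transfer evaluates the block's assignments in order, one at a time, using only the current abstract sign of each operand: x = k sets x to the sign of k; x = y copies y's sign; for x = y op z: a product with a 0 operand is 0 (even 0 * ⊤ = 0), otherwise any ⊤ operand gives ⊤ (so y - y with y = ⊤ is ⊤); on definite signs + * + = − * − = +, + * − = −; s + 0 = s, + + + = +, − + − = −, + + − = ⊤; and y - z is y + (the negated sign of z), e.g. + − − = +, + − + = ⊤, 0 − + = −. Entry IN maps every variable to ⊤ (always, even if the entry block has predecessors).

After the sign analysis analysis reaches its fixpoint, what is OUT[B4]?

Answer: {a: -, b: +, c: ⊤, d: 0, e: ⊤, f: +}

Derivation:
Fixpoint table:
  B0: | IN=(all ⊤) | OUT=(all ⊤)
  B1: | IN=(all ⊤) | OUT=(all ⊤)
  B2: | IN=(all ⊤) | OUT={b:+, f:+; rest ⊤}
  B3: | IN={b:+, f:+; rest ⊤} | OUT={a:-, b:+, f:+; rest ⊤}
  B4: | IN={a:-, b:+, f:+; rest ⊤} | OUT={a:-, b:+, d:0, f:+; rest ⊤}
  B5: | IN={a:-, b:+, f:+; rest ⊤} | OUT={a:-, b:+, d:+, f:+; rest ⊤}
  B6: | IN={a:-, b:+, d:+, f:+; rest ⊤} | OUT={a:+, b:+, d:+, f:+; rest ⊤}

Merge at B4: IN[B4] = OUT[B3] = {a: -, b: +, c: ⊤, d: ⊤, e: ⊤, f: +}
Applying B4's transfer function to that IN value gives OUT[B4] (row B4 above).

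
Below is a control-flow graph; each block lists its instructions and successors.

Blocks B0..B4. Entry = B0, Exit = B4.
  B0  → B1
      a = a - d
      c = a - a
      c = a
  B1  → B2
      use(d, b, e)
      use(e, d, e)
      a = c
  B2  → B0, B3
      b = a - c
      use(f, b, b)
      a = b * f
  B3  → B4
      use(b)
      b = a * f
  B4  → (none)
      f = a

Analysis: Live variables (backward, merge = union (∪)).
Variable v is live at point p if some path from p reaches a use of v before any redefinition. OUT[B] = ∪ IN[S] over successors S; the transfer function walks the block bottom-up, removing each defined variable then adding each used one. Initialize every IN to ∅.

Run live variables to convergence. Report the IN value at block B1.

Answer: {b, c, d, e, f}

Trace:
Converged values:
  B0: | IN={a, b, d, e, f} | OUT={b, c, d, e, f}
  B1: | IN={b, c, d, e, f} | OUT={a, c, d, e, f}
  B2: | IN={a, c, d, e, f} | OUT={a, b, d, e, f}
  B3: | IN={a, b, f} | OUT={a}
  B4: | IN={a} | OUT={}

Merge at B1: OUT[B1] = IN[B2] = {a, c, d, e, f}
Applying B1's transfer function to that OUT value gives IN[B1] (row B1 above).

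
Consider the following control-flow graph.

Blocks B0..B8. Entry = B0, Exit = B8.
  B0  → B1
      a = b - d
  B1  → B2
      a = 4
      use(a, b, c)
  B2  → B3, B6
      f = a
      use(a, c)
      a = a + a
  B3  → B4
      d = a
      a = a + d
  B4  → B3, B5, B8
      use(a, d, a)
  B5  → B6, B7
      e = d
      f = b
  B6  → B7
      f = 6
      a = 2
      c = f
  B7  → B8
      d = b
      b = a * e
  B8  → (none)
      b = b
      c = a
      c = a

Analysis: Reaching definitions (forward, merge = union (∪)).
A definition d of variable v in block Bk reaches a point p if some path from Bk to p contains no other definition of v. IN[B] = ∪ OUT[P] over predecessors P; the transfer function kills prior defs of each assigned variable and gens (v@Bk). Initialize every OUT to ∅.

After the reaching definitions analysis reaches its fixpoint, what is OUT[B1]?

Fixpoint table:
  B0: | IN={} | OUT={a@B0}
  B1: | IN={a@B0} | OUT={a@B1}
  B2: | IN={a@B1} | OUT={a@B2, f@B2}
  B3: | IN={a@B2, a@B3, d@B3, f@B2} | OUT={a@B3, d@B3, f@B2}
  B4: | IN={a@B3, d@B3, f@B2} | OUT={a@B3, d@B3, f@B2}
  B5: | IN={a@B3, d@B3, f@B2} | OUT={a@B3, d@B3, e@B5, f@B5}
  B6: | IN={a@B2, a@B3, d@B3, e@B5, f@B2, f@B5} | OUT={a@B6, c@B6, d@B3, e@B5, f@B6}
  B7: | IN={a@B3, a@B6, c@B6, d@B3, e@B5, f@B5, f@B6} | OUT={a@B3, a@B6, b@B7, c@B6, d@B7, e@B5, f@B5, f@B6}
  B8: | IN={a@B3, a@B6, b@B7, c@B6, d@B3, d@B7, e@B5, f@B2, f@B5, f@B6} | OUT={a@B3, a@B6, b@B8, c@B8, d@B3, d@B7, e@B5, f@B2, f@B5, f@B6}

Merge at B1: IN[B1] = OUT[B0] = {a@B0}
Applying B1's transfer function to that IN value gives OUT[B1] (row B1 above).

Answer: {a@B1}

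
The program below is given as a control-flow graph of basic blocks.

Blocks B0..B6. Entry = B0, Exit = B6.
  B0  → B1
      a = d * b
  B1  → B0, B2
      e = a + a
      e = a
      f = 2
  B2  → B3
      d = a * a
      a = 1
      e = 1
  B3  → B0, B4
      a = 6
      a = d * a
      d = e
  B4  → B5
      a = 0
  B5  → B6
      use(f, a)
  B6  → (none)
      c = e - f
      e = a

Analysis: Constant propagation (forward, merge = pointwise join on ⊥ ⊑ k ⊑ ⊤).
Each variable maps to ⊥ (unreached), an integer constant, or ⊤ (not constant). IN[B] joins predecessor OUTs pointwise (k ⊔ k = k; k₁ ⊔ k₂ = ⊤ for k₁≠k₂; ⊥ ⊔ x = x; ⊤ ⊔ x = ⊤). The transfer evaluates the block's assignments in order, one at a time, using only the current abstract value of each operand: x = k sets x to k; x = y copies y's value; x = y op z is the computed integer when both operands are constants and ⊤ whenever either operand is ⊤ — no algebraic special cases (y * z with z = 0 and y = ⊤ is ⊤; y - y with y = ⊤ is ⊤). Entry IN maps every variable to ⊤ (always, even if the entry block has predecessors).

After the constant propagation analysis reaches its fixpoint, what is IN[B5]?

Fixpoint table:
  B0: | IN=(all ⊤) | OUT=(all ⊤)
  B1: | IN=(all ⊤) | OUT={f:2; rest ⊤}
  B2: | IN={f:2; rest ⊤} | OUT={a:1, e:1, f:2; rest ⊤}
  B3: | IN={a:1, e:1, f:2; rest ⊤} | OUT={d:1, e:1, f:2; rest ⊤}
  B4: | IN={d:1, e:1, f:2; rest ⊤} | OUT={a:0, d:1, e:1, f:2; rest ⊤}
  B5: | IN={a:0, d:1, e:1, f:2; rest ⊤} | OUT={a:0, d:1, e:1, f:2; rest ⊤}
  B6: | IN={a:0, d:1, e:1, f:2; rest ⊤} | OUT={a:0, c:-1, d:1, e:0, f:2; rest ⊤}

Merge at B5: IN[B5] = OUT[B4] = {a: 0, b: ⊤, c: ⊤, d: 1, e: 1, f: 2}

Answer: {a: 0, b: ⊤, c: ⊤, d: 1, e: 1, f: 2}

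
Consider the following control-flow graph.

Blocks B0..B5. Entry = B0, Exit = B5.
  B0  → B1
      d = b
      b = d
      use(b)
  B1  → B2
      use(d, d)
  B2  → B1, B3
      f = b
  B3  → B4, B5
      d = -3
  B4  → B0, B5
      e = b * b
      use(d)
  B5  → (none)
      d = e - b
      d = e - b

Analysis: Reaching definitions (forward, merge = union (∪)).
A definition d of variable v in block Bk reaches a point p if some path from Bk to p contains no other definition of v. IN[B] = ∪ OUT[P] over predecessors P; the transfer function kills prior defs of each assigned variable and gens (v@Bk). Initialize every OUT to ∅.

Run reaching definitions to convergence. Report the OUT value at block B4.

Answer: {b@B0, d@B3, e@B4, f@B2}

Working:
Fixpoint table:
  B0: | IN={b@B0, d@B3, e@B4, f@B2} | OUT={b@B0, d@B0, e@B4, f@B2}
  B1: | IN={b@B0, d@B0, e@B4, f@B2} | OUT={b@B0, d@B0, e@B4, f@B2}
  B2: | IN={b@B0, d@B0, e@B4, f@B2} | OUT={b@B0, d@B0, e@B4, f@B2}
  B3: | IN={b@B0, d@B0, e@B4, f@B2} | OUT={b@B0, d@B3, e@B4, f@B2}
  B4: | IN={b@B0, d@B3, e@B4, f@B2} | OUT={b@B0, d@B3, e@B4, f@B2}
  B5: | IN={b@B0, d@B3, e@B4, f@B2} | OUT={b@B0, d@B5, e@B4, f@B2}

Merge at B4: IN[B4] = OUT[B3] = {b@B0, d@B3, e@B4, f@B2}
Applying B4's transfer function to that IN value gives OUT[B4] (row B4 above).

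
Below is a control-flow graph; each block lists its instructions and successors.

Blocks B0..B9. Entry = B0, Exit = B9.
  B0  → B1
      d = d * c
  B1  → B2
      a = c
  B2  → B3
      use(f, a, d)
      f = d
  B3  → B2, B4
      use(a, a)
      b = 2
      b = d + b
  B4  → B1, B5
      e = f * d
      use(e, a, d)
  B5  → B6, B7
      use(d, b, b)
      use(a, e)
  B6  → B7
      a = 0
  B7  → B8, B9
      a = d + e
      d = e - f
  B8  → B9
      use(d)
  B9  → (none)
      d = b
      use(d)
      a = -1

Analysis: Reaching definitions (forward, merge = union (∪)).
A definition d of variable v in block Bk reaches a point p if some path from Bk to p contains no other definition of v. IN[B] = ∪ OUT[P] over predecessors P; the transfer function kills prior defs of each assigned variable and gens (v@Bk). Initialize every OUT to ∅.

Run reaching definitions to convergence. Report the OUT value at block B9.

Per-block solution:
  B0:  IN={}  OUT={d@B0}
  B1:  IN={a@B1, b@B3, d@B0, e@B4, f@B2}  OUT={a@B1, b@B3, d@B0, e@B4, f@B2}
  B2:  IN={a@B1, b@B3, d@B0, e@B4, f@B2}  OUT={a@B1, b@B3, d@B0, e@B4, f@B2}
  B3:  IN={a@B1, b@B3, d@B0, e@B4, f@B2}  OUT={a@B1, b@B3, d@B0, e@B4, f@B2}
  B4:  IN={a@B1, b@B3, d@B0, e@B4, f@B2}  OUT={a@B1, b@B3, d@B0, e@B4, f@B2}
  B5:  IN={a@B1, b@B3, d@B0, e@B4, f@B2}  OUT={a@B1, b@B3, d@B0, e@B4, f@B2}
  B6:  IN={a@B1, b@B3, d@B0, e@B4, f@B2}  OUT={a@B6, b@B3, d@B0, e@B4, f@B2}
  B7:  IN={a@B1, a@B6, b@B3, d@B0, e@B4, f@B2}  OUT={a@B7, b@B3, d@B7, e@B4, f@B2}
  B8:  IN={a@B7, b@B3, d@B7, e@B4, f@B2}  OUT={a@B7, b@B3, d@B7, e@B4, f@B2}
  B9:  IN={a@B7, b@B3, d@B7, e@B4, f@B2}  OUT={a@B9, b@B3, d@B9, e@B4, f@B2}

Merge at B9: IN[B9] = OUT[B7] ⊔ OUT[B8] = {a@B7, b@B3, d@B7, e@B4, f@B2}
Applying B9's transfer function to that IN value gives OUT[B9] (row B9 above).

Answer: {a@B9, b@B3, d@B9, e@B4, f@B2}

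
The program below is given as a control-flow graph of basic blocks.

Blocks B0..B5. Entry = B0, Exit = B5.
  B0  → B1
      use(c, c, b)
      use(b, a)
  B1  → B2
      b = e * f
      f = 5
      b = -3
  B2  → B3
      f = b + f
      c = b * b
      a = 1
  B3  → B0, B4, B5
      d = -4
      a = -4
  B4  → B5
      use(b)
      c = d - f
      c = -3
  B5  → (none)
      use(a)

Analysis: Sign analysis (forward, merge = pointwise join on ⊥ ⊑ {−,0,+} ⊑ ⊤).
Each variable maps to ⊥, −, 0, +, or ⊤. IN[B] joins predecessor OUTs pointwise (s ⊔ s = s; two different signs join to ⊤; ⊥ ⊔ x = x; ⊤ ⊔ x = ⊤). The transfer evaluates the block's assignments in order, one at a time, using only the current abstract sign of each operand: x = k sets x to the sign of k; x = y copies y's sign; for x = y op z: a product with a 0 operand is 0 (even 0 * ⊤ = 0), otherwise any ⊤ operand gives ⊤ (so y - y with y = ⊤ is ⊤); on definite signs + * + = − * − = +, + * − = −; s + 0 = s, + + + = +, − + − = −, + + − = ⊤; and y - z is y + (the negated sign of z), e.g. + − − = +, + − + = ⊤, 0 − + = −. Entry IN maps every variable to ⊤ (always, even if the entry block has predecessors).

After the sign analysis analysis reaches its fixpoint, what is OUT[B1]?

Fixpoint table:
  B0:  IN=(all ⊤)  OUT=(all ⊤)
  B1:  IN=(all ⊤)  OUT={b:-, f:+; rest ⊤}
  B2:  IN={b:-, f:+; rest ⊤}  OUT={a:+, b:-, c:+; rest ⊤}
  B3:  IN={a:+, b:-, c:+; rest ⊤}  OUT={a:-, b:-, c:+, d:-; rest ⊤}
  B4:  IN={a:-, b:-, c:+, d:-; rest ⊤}  OUT={a:-, b:-, c:-, d:-; rest ⊤}
  B5:  IN={a:-, b:-, d:-; rest ⊤}  OUT={a:-, b:-, d:-; rest ⊤}

Merge at B1: IN[B1] = OUT[B0] = {a: ⊤, b: ⊤, c: ⊤, d: ⊤, e: ⊤, f: ⊤}
Applying B1's transfer function to that IN value gives OUT[B1] (row B1 above).

Answer: {a: ⊤, b: -, c: ⊤, d: ⊤, e: ⊤, f: +}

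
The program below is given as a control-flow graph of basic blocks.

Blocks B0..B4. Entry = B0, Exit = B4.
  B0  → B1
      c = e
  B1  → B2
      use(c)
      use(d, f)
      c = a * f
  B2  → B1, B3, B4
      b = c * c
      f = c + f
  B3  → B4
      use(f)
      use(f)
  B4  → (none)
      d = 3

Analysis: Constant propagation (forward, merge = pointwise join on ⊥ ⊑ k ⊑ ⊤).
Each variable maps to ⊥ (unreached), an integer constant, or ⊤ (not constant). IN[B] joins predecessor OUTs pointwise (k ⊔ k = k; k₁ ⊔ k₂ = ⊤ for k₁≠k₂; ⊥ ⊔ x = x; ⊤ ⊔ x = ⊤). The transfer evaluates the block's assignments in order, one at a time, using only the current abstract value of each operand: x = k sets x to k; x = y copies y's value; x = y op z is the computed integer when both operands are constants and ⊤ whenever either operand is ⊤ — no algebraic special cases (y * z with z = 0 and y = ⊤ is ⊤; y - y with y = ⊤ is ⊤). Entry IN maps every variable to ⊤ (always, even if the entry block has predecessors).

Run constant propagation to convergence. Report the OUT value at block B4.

Converged values:
  B0:   IN=(all ⊤)   OUT=(all ⊤)
  B1:   IN=(all ⊤)   OUT=(all ⊤)
  B2:   IN=(all ⊤)   OUT=(all ⊤)
  B3:   IN=(all ⊤)   OUT=(all ⊤)
  B4:   IN=(all ⊤)   OUT={d:3; rest ⊤}

Merge at B4: IN[B4] = OUT[B2] ⊔ OUT[B3] = {a: ⊤, b: ⊤, c: ⊤, d: ⊤, e: ⊤, f: ⊤}
Applying B4's transfer function to that IN value gives OUT[B4] (row B4 above).

Answer: {a: ⊤, b: ⊤, c: ⊤, d: 3, e: ⊤, f: ⊤}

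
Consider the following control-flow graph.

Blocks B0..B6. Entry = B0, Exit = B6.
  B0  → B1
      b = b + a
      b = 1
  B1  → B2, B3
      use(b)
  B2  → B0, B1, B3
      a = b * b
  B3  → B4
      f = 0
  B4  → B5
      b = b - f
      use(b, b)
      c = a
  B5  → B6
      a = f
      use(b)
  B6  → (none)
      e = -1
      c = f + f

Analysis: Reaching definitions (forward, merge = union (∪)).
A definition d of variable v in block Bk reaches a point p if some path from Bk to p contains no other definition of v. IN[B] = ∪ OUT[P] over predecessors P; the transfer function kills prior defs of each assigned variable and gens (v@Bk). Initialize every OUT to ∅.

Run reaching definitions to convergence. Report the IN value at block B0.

Fixpoint table:
  B0:   IN={a@B2, b@B0}   OUT={a@B2, b@B0}
  B1:   IN={a@B2, b@B0}   OUT={a@B2, b@B0}
  B2:   IN={a@B2, b@B0}   OUT={a@B2, b@B0}
  B3:   IN={a@B2, b@B0}   OUT={a@B2, b@B0, f@B3}
  B4:   IN={a@B2, b@B0, f@B3}   OUT={a@B2, b@B4, c@B4, f@B3}
  B5:   IN={a@B2, b@B4, c@B4, f@B3}   OUT={a@B5, b@B4, c@B4, f@B3}
  B6:   IN={a@B5, b@B4, c@B4, f@B3}   OUT={a@B5, b@B4, c@B6, e@B6, f@B3}

Merge at B0 (entry node, so the boundary value {} is joined with the incoming edge(s)): IN[B0] = {} ⊔ OUT[B2] = {a@B2, b@B0}

Answer: {a@B2, b@B0}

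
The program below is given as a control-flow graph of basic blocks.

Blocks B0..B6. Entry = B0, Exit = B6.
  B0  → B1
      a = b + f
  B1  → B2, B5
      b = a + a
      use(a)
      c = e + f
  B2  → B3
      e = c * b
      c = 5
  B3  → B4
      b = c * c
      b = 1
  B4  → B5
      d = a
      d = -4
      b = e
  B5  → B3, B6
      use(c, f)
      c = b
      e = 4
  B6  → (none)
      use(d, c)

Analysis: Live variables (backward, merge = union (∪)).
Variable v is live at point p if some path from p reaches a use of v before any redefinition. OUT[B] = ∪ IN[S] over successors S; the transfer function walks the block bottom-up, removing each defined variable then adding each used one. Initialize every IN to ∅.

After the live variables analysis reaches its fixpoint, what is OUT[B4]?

Per-block solution:
  B0: | IN={b, d, e, f} | OUT={a, d, e, f}
  B1: | IN={a, d, e, f} | OUT={a, b, c, d, f}
  B2: | IN={a, b, c, f} | OUT={a, c, e, f}
  B3: | IN={a, c, e, f} | OUT={a, c, e, f}
  B4: | IN={a, c, e, f} | OUT={a, b, c, d, f}
  B5: | IN={a, b, c, d, f} | OUT={a, c, d, e, f}
  B6: | IN={c, d} | OUT={}

Merge at B4: OUT[B4] = IN[B5] = {a, b, c, d, f}

Answer: {a, b, c, d, f}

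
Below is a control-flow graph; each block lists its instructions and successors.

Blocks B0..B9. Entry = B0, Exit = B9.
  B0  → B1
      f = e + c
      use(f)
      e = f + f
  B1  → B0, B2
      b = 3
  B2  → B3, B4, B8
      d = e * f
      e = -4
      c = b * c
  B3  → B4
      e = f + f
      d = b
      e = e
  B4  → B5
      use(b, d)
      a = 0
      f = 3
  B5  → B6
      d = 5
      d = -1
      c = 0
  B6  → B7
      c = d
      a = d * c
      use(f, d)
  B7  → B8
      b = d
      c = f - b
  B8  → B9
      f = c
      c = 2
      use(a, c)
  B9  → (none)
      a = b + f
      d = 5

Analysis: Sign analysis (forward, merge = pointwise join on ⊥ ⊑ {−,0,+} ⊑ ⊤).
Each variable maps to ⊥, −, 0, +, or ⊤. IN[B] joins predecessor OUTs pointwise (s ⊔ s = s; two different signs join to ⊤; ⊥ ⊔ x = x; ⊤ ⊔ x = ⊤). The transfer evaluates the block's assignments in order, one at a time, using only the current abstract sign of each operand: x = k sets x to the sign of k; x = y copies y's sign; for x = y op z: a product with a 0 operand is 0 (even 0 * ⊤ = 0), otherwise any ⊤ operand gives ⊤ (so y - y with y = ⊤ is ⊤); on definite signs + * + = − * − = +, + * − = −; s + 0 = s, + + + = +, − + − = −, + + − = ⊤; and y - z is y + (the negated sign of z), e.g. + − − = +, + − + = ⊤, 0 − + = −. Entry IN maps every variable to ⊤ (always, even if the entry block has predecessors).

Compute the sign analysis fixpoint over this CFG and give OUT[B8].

Per-block solution:
  B0:   IN=(all ⊤)   OUT=(all ⊤)
  B1:   IN=(all ⊤)   OUT={b:+; rest ⊤}
  B2:   IN={b:+; rest ⊤}   OUT={b:+, e:-; rest ⊤}
  B3:   IN={b:+, e:-; rest ⊤}   OUT={b:+, d:+; rest ⊤}
  B4:   IN={b:+; rest ⊤}   OUT={a:0, b:+, f:+; rest ⊤}
  B5:   IN={a:0, b:+, f:+; rest ⊤}   OUT={a:0, b:+, c:0, d:-, f:+; rest ⊤}
  B6:   IN={a:0, b:+, c:0, d:-, f:+; rest ⊤}   OUT={a:+, b:+, c:-, d:-, f:+; rest ⊤}
  B7:   IN={a:+, b:+, c:-, d:-, f:+; rest ⊤}   OUT={a:+, b:-, c:+, d:-, f:+; rest ⊤}
  B8:   IN=(all ⊤)   OUT={c:+; rest ⊤}
  B9:   IN={c:+; rest ⊤}   OUT={c:+, d:+; rest ⊤}

Merge at B8: IN[B8] = OUT[B2] ⊔ OUT[B7] = {a: ⊤, b: ⊤, c: ⊤, d: ⊤, e: ⊤, f: ⊤}
Applying B8's transfer function to that IN value gives OUT[B8] (row B8 above).

Answer: {a: ⊤, b: ⊤, c: +, d: ⊤, e: ⊤, f: ⊤}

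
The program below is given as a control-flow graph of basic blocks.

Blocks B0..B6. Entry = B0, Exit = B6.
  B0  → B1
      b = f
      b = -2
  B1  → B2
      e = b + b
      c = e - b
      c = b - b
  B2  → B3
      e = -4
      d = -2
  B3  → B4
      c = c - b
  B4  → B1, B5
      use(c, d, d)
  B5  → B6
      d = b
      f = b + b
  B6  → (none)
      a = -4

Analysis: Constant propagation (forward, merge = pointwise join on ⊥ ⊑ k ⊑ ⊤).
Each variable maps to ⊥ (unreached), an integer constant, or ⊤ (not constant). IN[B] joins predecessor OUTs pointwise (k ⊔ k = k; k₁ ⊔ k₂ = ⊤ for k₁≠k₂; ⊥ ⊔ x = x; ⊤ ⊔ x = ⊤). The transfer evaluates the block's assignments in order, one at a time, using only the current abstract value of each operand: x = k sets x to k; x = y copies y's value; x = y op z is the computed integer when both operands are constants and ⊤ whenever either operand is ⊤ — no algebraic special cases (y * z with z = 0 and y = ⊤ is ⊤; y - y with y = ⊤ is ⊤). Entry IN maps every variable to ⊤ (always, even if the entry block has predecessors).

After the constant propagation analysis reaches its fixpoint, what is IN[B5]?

Answer: {a: ⊤, b: -2, c: 2, d: -2, e: -4, f: ⊤}

Trace:
Fixpoint table:
  B0:   IN=(all ⊤)   OUT={b:-2; rest ⊤}
  B1:   IN={b:-2; rest ⊤}   OUT={b:-2, c:0, e:-4; rest ⊤}
  B2:   IN={b:-2, c:0, e:-4; rest ⊤}   OUT={b:-2, c:0, d:-2, e:-4; rest ⊤}
  B3:   IN={b:-2, c:0, d:-2, e:-4; rest ⊤}   OUT={b:-2, c:2, d:-2, e:-4; rest ⊤}
  B4:   IN={b:-2, c:2, d:-2, e:-4; rest ⊤}   OUT={b:-2, c:2, d:-2, e:-4; rest ⊤}
  B5:   IN={b:-2, c:2, d:-2, e:-4; rest ⊤}   OUT={b:-2, c:2, d:-2, e:-4, f:-4; rest ⊤}
  B6:   IN={b:-2, c:2, d:-2, e:-4, f:-4; rest ⊤}   OUT={a:-4, b:-2, c:2, d:-2, e:-4, f:-4; rest ⊤}

Merge at B5: IN[B5] = OUT[B4] = {a: ⊤, b: -2, c: 2, d: -2, e: -4, f: ⊤}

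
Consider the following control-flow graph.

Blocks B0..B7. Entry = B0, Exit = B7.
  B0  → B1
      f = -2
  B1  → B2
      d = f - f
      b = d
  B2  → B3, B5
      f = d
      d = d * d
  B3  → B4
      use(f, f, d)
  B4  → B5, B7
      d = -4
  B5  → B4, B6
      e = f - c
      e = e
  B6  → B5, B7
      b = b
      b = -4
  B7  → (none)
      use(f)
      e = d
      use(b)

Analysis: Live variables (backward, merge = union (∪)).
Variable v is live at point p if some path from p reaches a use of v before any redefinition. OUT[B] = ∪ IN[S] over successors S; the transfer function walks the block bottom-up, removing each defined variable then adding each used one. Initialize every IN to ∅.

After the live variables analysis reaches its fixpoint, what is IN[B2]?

Answer: {b, c, d}

Trace:
Per-block solution:
  B0:  IN={c}  OUT={c, f}
  B1:  IN={c, f}  OUT={b, c, d}
  B2:  IN={b, c, d}  OUT={b, c, d, f}
  B3:  IN={b, c, d, f}  OUT={b, c, f}
  B4:  IN={b, c, f}  OUT={b, c, d, f}
  B5:  IN={b, c, d, f}  OUT={b, c, d, f}
  B6:  IN={b, c, d, f}  OUT={b, c, d, f}
  B7:  IN={b, d, f}  OUT={}

Merge at B2: OUT[B2] = IN[B3] ⊔ IN[B5] = {b, c, d, f}
Applying B2's transfer function to that OUT value gives IN[B2] (row B2 above).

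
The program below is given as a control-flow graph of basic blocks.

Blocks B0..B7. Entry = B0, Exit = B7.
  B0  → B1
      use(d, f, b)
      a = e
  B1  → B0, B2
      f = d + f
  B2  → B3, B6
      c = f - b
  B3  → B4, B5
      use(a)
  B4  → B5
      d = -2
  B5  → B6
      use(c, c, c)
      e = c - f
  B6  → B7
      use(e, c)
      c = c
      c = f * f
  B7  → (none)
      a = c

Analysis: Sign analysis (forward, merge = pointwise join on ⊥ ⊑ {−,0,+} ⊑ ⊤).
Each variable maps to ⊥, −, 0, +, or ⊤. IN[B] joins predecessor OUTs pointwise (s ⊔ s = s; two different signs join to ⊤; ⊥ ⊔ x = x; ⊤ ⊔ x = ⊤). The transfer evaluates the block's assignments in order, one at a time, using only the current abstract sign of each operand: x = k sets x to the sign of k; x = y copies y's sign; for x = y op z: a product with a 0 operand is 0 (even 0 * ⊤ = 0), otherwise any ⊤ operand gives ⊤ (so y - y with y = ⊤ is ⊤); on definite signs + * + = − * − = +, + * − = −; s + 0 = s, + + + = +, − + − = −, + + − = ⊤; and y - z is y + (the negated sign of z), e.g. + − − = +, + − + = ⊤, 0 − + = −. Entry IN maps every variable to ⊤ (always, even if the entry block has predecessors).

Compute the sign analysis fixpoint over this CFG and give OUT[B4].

Answer: {a: ⊤, b: ⊤, c: ⊤, d: -, e: ⊤, f: ⊤}

Derivation:
Per-block solution:
  B0: | IN=(all ⊤) | OUT=(all ⊤)
  B1: | IN=(all ⊤) | OUT=(all ⊤)
  B2: | IN=(all ⊤) | OUT=(all ⊤)
  B3: | IN=(all ⊤) | OUT=(all ⊤)
  B4: | IN=(all ⊤) | OUT={d:-; rest ⊤}
  B5: | IN=(all ⊤) | OUT=(all ⊤)
  B6: | IN=(all ⊤) | OUT=(all ⊤)
  B7: | IN=(all ⊤) | OUT=(all ⊤)

Merge at B4: IN[B4] = OUT[B3] = {a: ⊤, b: ⊤, c: ⊤, d: ⊤, e: ⊤, f: ⊤}
Applying B4's transfer function to that IN value gives OUT[B4] (row B4 above).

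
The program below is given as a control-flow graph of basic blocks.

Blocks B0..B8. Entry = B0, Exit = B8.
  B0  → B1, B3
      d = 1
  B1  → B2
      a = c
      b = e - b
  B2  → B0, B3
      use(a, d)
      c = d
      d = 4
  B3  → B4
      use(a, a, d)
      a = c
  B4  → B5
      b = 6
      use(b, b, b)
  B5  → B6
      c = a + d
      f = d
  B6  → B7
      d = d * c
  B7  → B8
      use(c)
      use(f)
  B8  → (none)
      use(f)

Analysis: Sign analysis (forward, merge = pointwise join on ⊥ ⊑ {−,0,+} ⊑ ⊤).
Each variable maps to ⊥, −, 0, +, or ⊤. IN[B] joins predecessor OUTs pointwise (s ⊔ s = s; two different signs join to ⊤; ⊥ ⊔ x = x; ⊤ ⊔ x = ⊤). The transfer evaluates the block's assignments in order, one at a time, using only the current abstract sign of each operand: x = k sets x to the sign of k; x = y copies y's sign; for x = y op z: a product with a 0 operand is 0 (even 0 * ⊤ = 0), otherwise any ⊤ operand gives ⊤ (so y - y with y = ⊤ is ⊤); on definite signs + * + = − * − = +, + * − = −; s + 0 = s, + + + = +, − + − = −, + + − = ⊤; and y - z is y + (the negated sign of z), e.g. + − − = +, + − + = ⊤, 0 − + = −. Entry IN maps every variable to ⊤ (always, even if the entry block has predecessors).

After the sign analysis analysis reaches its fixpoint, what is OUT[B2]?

Converged values:
  B0:  IN=(all ⊤)  OUT={d:+; rest ⊤}
  B1:  IN={d:+; rest ⊤}  OUT={d:+; rest ⊤}
  B2:  IN={d:+; rest ⊤}  OUT={c:+, d:+; rest ⊤}
  B3:  IN={d:+; rest ⊤}  OUT={d:+; rest ⊤}
  B4:  IN={d:+; rest ⊤}  OUT={b:+, d:+; rest ⊤}
  B5:  IN={b:+, d:+; rest ⊤}  OUT={b:+, d:+, f:+; rest ⊤}
  B6:  IN={b:+, d:+, f:+; rest ⊤}  OUT={b:+, f:+; rest ⊤}
  B7:  IN={b:+, f:+; rest ⊤}  OUT={b:+, f:+; rest ⊤}
  B8:  IN={b:+, f:+; rest ⊤}  OUT={b:+, f:+; rest ⊤}

Merge at B2: IN[B2] = OUT[B1] = {a: ⊤, b: ⊤, c: ⊤, d: +, e: ⊤, f: ⊤}
Applying B2's transfer function to that IN value gives OUT[B2] (row B2 above).

Answer: {a: ⊤, b: ⊤, c: +, d: +, e: ⊤, f: ⊤}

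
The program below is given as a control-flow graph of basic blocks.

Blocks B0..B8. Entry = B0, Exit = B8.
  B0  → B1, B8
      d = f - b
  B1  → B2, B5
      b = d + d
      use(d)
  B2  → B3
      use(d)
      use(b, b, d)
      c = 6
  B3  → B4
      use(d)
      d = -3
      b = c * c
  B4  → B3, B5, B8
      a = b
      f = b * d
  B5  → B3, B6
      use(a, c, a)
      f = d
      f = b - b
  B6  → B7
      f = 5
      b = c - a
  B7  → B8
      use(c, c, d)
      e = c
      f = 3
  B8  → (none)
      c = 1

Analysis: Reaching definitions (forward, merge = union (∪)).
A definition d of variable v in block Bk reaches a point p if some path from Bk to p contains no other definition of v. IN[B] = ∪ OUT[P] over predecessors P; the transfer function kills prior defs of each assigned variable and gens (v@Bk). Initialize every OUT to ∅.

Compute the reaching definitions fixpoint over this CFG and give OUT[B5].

Per-block solution:
  B0: | IN={} | OUT={d@B0}
  B1: | IN={d@B0} | OUT={b@B1, d@B0}
  B2: | IN={b@B1, d@B0} | OUT={b@B1, c@B2, d@B0}
  B3: | IN={a@B4, b@B1, b@B3, c@B2, d@B0, d@B3, f@B4, f@B5} | OUT={a@B4, b@B3, c@B2, d@B3, f@B4, f@B5}
  B4: | IN={a@B4, b@B3, c@B2, d@B3, f@B4, f@B5} | OUT={a@B4, b@B3, c@B2, d@B3, f@B4}
  B5: | IN={a@B4, b@B1, b@B3, c@B2, d@B0, d@B3, f@B4} | OUT={a@B4, b@B1, b@B3, c@B2, d@B0, d@B3, f@B5}
  B6: | IN={a@B4, b@B1, b@B3, c@B2, d@B0, d@B3, f@B5} | OUT={a@B4, b@B6, c@B2, d@B0, d@B3, f@B6}
  B7: | IN={a@B4, b@B6, c@B2, d@B0, d@B3, f@B6} | OUT={a@B4, b@B6, c@B2, d@B0, d@B3, e@B7, f@B7}
  B8: | IN={a@B4, b@B3, b@B6, c@B2, d@B0, d@B3, e@B7, f@B4, f@B7} | OUT={a@B4, b@B3, b@B6, c@B8, d@B0, d@B3, e@B7, f@B4, f@B7}

Merge at B5: IN[B5] = OUT[B1] ⊔ OUT[B4] = {a@B4, b@B1, b@B3, c@B2, d@B0, d@B3, f@B4}
Applying B5's transfer function to that IN value gives OUT[B5] (row B5 above).

Answer: {a@B4, b@B1, b@B3, c@B2, d@B0, d@B3, f@B5}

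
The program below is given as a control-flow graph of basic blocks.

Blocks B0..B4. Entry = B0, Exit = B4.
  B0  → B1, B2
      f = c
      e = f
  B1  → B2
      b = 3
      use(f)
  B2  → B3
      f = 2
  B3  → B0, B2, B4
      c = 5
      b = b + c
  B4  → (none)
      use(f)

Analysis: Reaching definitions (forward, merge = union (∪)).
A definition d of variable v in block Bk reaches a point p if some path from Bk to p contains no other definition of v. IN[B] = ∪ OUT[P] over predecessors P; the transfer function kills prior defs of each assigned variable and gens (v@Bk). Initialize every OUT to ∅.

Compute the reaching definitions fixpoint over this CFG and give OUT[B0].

Fixpoint table:
  B0:  IN={b@B3, c@B3, e@B0, f@B2}  OUT={b@B3, c@B3, e@B0, f@B0}
  B1:  IN={b@B3, c@B3, e@B0, f@B0}  OUT={b@B1, c@B3, e@B0, f@B0}
  B2:  IN={b@B1, b@B3, c@B3, e@B0, f@B0, f@B2}  OUT={b@B1, b@B3, c@B3, e@B0, f@B2}
  B3:  IN={b@B1, b@B3, c@B3, e@B0, f@B2}  OUT={b@B3, c@B3, e@B0, f@B2}
  B4:  IN={b@B3, c@B3, e@B0, f@B2}  OUT={b@B3, c@B3, e@B0, f@B2}

Merge at B0 (entry node, so the boundary value {} is joined with the incoming edge(s)): IN[B0] = {} ⊔ OUT[B3] = {b@B3, c@B3, e@B0, f@B2}
Applying B0's transfer function to that IN value gives OUT[B0] (row B0 above).

Answer: {b@B3, c@B3, e@B0, f@B0}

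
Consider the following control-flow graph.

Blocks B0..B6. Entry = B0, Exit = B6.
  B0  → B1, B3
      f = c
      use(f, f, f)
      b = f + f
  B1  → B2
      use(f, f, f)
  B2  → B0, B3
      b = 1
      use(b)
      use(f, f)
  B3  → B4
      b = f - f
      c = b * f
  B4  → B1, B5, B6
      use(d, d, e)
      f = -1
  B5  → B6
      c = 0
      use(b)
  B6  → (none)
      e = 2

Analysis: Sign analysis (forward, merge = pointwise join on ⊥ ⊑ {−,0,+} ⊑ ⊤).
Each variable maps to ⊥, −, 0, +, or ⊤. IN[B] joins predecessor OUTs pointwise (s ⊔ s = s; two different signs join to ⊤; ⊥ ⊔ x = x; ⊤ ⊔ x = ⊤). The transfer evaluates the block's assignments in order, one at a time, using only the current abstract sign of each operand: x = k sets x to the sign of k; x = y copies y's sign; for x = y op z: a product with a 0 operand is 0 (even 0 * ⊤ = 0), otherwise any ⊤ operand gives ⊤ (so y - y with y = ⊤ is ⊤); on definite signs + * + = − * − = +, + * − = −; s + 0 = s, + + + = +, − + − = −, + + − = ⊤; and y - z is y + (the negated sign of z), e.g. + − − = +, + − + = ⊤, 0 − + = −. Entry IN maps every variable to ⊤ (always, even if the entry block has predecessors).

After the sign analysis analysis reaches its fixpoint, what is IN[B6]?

Answer: {a: ⊤, b: ⊤, c: ⊤, d: ⊤, e: ⊤, f: -}

Working:
Fixpoint table:
  B0:   IN=(all ⊤)   OUT=(all ⊤)
  B1:   IN=(all ⊤)   OUT=(all ⊤)
  B2:   IN=(all ⊤)   OUT={b:+; rest ⊤}
  B3:   IN=(all ⊤)   OUT=(all ⊤)
  B4:   IN=(all ⊤)   OUT={f:-; rest ⊤}
  B5:   IN={f:-; rest ⊤}   OUT={c:0, f:-; rest ⊤}
  B6:   IN={f:-; rest ⊤}   OUT={e:+, f:-; rest ⊤}

Merge at B6: IN[B6] = OUT[B4] ⊔ OUT[B5] = {a: ⊤, b: ⊤, c: ⊤, d: ⊤, e: ⊤, f: -}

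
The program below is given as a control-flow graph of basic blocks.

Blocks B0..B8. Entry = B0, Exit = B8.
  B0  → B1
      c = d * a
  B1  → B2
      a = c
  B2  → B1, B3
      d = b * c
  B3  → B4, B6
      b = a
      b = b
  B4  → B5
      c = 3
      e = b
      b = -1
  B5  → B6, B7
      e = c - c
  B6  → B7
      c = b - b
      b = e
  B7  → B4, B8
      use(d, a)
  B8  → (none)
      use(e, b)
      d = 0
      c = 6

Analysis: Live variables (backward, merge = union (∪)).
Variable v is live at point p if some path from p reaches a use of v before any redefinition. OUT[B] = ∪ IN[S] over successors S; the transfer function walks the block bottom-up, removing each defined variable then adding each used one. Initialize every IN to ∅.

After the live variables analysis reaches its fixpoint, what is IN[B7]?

Fixpoint table:
  B0:   IN={a, b, d, e}   OUT={b, c, e}
  B1:   IN={b, c, e}   OUT={a, b, c, e}
  B2:   IN={a, b, c, e}   OUT={a, b, c, d, e}
  B3:   IN={a, d, e}   OUT={a, b, d, e}
  B4:   IN={a, b, d}   OUT={a, b, c, d}
  B5:   IN={a, b, c, d}   OUT={a, b, d, e}
  B6:   IN={a, b, d, e}   OUT={a, b, d, e}
  B7:   IN={a, b, d, e}   OUT={a, b, d, e}
  B8:   IN={b, e}   OUT={}

Merge at B7: OUT[B7] = IN[B4] ⊔ IN[B8] = {a, b, d, e}
Applying B7's transfer function to that OUT value gives IN[B7] (row B7 above).

Answer: {a, b, d, e}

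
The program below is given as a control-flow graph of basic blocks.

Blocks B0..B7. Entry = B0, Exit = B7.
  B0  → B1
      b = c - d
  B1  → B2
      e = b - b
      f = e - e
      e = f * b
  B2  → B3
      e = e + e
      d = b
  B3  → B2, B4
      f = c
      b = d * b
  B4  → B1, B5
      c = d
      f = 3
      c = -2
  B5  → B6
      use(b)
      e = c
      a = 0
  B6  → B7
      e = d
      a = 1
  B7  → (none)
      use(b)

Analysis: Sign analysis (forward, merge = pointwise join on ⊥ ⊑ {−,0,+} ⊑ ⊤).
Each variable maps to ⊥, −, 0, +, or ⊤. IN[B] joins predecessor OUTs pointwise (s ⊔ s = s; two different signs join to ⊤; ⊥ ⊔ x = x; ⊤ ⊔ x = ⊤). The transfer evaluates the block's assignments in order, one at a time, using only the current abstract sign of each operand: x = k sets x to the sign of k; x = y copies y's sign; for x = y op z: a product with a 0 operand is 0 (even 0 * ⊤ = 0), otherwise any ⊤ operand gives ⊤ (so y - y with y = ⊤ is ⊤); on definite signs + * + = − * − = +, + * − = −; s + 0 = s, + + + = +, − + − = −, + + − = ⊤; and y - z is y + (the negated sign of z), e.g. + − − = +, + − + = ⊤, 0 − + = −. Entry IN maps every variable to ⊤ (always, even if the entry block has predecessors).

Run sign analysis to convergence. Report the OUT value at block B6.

Answer: {a: +, b: ⊤, c: -, d: ⊤, e: ⊤, f: +}

Derivation:
Converged values:
  B0:   IN=(all ⊤)   OUT=(all ⊤)
  B1:   IN=(all ⊤)   OUT=(all ⊤)
  B2:   IN=(all ⊤)   OUT=(all ⊤)
  B3:   IN=(all ⊤)   OUT=(all ⊤)
  B4:   IN=(all ⊤)   OUT={c:-, f:+; rest ⊤}
  B5:   IN={c:-, f:+; rest ⊤}   OUT={a:0, c:-, e:-, f:+; rest ⊤}
  B6:   IN={a:0, c:-, e:-, f:+; rest ⊤}   OUT={a:+, c:-, f:+; rest ⊤}
  B7:   IN={a:+, c:-, f:+; rest ⊤}   OUT={a:+, c:-, f:+; rest ⊤}

Merge at B6: IN[B6] = OUT[B5] = {a: 0, b: ⊤, c: -, d: ⊤, e: -, f: +}
Applying B6's transfer function to that IN value gives OUT[B6] (row B6 above).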